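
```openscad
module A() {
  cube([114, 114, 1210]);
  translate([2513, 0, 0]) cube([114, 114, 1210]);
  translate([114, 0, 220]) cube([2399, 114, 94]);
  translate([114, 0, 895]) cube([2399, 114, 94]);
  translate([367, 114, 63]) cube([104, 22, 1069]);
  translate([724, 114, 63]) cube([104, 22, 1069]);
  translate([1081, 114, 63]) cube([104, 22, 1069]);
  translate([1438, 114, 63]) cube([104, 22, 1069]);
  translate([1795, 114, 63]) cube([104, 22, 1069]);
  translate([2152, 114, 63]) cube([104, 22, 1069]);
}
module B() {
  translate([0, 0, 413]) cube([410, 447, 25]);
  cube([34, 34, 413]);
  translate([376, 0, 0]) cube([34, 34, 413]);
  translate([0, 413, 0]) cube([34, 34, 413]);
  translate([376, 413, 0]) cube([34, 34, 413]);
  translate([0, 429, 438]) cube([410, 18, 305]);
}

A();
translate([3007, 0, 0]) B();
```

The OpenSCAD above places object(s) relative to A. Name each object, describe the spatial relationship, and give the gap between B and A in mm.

A is a fence section. B is a chair. The chair is on the floor beside the fence section on its +x side. The gap between the chair and the fence section is 380 mm.

The chair's nearest face is 380 mm from the fence section's +x face.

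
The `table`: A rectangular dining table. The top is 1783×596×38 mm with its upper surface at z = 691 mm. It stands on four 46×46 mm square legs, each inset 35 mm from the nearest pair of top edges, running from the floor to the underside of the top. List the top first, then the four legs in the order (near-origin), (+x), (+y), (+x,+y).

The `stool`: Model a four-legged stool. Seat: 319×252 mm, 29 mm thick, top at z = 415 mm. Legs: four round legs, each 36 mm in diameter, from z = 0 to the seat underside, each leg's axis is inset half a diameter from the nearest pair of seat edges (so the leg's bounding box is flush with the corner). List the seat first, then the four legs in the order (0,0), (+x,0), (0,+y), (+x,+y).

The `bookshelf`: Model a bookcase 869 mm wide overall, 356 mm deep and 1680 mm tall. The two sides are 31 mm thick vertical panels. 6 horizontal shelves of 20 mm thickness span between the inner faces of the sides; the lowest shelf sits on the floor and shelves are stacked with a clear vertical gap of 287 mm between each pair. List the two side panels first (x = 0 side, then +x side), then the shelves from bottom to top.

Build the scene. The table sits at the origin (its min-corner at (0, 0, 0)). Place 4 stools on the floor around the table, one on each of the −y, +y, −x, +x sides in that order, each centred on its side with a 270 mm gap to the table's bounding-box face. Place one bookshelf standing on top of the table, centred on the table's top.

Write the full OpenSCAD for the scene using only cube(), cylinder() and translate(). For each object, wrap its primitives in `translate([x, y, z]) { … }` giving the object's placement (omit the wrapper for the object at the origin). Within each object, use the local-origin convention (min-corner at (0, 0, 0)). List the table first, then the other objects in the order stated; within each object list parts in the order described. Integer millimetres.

translate([0, 0, 653]) cube([1783, 596, 38]);
translate([35, 35, 0]) cube([46, 46, 653]);
translate([1702, 35, 0]) cube([46, 46, 653]);
translate([35, 515, 0]) cube([46, 46, 653]);
translate([1702, 515, 0]) cube([46, 46, 653]);
translate([732, -522, 0]) {
  translate([0, 0, 386]) cube([319, 252, 29]);
  translate([18, 18, 0]) cylinder(h = 386, r = 18);
  translate([301, 18, 0]) cylinder(h = 386, r = 18);
  translate([18, 234, 0]) cylinder(h = 386, r = 18);
  translate([301, 234, 0]) cylinder(h = 386, r = 18);
}
translate([732, 866, 0]) {
  translate([0, 0, 386]) cube([319, 252, 29]);
  translate([18, 18, 0]) cylinder(h = 386, r = 18);
  translate([301, 18, 0]) cylinder(h = 386, r = 18);
  translate([18, 234, 0]) cylinder(h = 386, r = 18);
  translate([301, 234, 0]) cylinder(h = 386, r = 18);
}
translate([-589, 172, 0]) {
  translate([0, 0, 386]) cube([319, 252, 29]);
  translate([18, 18, 0]) cylinder(h = 386, r = 18);
  translate([301, 18, 0]) cylinder(h = 386, r = 18);
  translate([18, 234, 0]) cylinder(h = 386, r = 18);
  translate([301, 234, 0]) cylinder(h = 386, r = 18);
}
translate([2053, 172, 0]) {
  translate([0, 0, 386]) cube([319, 252, 29]);
  translate([18, 18, 0]) cylinder(h = 386, r = 18);
  translate([301, 18, 0]) cylinder(h = 386, r = 18);
  translate([18, 234, 0]) cylinder(h = 386, r = 18);
  translate([301, 234, 0]) cylinder(h = 386, r = 18);
}
translate([457, 120, 691]) {
  cube([31, 356, 1680]);
  translate([838, 0, 0]) cube([31, 356, 1680]);
  translate([31, 0, 0]) cube([807, 356, 20]);
  translate([31, 0, 307]) cube([807, 356, 20]);
  translate([31, 0, 614]) cube([807, 356, 20]);
  translate([31, 0, 921]) cube([807, 356, 20]);
  translate([31, 0, 1228]) cube([807, 356, 20]);
  translate([31, 0, 1535]) cube([807, 356, 20]);
}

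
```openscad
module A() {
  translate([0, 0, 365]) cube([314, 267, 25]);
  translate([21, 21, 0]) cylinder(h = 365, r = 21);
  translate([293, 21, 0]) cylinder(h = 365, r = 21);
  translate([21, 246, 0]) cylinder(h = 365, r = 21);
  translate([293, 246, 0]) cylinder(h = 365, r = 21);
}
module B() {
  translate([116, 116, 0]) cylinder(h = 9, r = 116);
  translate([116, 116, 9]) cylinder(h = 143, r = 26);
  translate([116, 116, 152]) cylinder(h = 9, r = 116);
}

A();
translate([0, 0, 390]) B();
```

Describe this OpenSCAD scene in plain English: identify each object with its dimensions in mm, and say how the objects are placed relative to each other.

A is a four-legged stool. The seat is 314×267 mm, 25 mm thick, top at z = 390 mm. It stands on four round legs, each 42 mm in diameter, from z = 0 to the seat underside, each leg's axis is inset half a diameter from the nearest pair of seat edges (so the leg's bounding box is flush with the corner).

B is a spool: two coaxial disc flanges of radius 116 mm and thickness 9 mm, joined by a core cylinder of radius 26 mm and height 143 mm. The lower flange rests on z = 0 and the three cylinders share a vertical axis.

The spool is on top of the stool.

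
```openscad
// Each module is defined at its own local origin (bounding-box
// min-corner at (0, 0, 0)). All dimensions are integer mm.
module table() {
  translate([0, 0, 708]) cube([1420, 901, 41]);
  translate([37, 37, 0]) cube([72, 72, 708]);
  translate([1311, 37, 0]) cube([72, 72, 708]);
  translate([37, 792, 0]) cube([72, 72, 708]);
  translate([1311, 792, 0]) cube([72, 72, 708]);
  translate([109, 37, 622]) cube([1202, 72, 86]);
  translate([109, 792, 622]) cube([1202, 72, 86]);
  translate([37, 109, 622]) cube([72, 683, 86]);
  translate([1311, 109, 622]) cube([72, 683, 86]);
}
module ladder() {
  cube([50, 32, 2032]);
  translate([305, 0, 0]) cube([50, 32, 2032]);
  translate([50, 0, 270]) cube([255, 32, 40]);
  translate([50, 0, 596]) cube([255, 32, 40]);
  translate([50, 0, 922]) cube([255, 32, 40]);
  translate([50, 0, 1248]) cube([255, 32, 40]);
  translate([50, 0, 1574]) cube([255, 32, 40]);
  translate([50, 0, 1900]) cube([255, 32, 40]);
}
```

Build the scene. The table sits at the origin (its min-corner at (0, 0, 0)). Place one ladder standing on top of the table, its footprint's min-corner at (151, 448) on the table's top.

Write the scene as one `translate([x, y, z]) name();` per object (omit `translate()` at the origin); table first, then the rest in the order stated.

table();
translate([151, 448, 749]) ladder();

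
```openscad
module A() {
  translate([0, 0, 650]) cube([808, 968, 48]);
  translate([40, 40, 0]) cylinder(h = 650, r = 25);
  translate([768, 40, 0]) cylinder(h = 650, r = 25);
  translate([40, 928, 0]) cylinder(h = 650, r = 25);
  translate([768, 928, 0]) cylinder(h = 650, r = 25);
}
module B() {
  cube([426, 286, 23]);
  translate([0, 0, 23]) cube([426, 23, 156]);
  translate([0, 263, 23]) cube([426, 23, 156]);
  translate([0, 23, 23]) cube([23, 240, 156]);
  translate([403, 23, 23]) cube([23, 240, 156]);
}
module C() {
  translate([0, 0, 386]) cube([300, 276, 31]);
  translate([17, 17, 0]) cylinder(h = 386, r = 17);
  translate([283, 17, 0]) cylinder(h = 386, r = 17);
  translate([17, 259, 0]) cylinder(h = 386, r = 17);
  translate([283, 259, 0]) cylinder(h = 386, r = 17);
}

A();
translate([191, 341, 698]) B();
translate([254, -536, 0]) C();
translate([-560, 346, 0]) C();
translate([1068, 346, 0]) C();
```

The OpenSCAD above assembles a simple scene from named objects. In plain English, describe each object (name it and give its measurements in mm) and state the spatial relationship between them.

A is a table: top 808 mm (x) × 968 mm (y), 48 mm thick, upper face at z = 698 mm, on four round legs of 50 mm diameter, each leg's bounding box inset 15 mm from the nearest pair of top edges, running from z = 0 to the bottom of the top.

B is an open-topped rectangular box: outside dimensions 426×286×179 mm, with a uniform wall and base thickness of 23 mm. The base is a full 426×286 slab on the floor; four walls sit on top of the base. The front and back walls (the −y and +y sides) span the full width; the two side walls fit between them.

C is a simple wooden stool: a rectangular seat 300 mm (x) by 276 mm (y), 31 mm thick, top face at z = 417 mm, on four round legs, each 34 mm in diameter. The legs rest on z = 0, each leg's axis is inset half a diameter from the nearest pair of seat edges (so the leg's bounding box is flush with the corner).

The open box is on top of the table, centred. Three stools sit around the table at the −y, −x, +x sides.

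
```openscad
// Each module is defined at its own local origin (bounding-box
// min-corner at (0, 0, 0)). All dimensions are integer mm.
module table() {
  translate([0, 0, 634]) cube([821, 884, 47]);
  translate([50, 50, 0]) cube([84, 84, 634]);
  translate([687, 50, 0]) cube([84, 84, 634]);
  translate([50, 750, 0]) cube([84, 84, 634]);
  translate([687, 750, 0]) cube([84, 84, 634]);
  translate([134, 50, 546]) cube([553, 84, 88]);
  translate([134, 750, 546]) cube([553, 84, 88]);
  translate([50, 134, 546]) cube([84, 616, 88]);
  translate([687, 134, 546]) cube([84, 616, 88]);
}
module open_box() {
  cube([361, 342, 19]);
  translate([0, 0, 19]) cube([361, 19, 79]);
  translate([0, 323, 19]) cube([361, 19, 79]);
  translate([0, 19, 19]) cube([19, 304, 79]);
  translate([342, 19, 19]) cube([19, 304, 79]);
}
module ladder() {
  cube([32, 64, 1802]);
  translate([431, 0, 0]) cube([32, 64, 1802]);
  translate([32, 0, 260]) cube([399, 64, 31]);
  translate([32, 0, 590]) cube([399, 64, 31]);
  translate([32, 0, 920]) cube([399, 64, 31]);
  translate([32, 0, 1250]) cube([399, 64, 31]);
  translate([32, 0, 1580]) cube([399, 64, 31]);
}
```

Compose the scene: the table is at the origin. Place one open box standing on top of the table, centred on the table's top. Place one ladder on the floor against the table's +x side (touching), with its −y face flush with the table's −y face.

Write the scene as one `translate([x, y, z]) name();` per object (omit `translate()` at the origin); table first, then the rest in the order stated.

table();
translate([230, 271, 681]) open_box();
translate([821, 0, 0]) ladder();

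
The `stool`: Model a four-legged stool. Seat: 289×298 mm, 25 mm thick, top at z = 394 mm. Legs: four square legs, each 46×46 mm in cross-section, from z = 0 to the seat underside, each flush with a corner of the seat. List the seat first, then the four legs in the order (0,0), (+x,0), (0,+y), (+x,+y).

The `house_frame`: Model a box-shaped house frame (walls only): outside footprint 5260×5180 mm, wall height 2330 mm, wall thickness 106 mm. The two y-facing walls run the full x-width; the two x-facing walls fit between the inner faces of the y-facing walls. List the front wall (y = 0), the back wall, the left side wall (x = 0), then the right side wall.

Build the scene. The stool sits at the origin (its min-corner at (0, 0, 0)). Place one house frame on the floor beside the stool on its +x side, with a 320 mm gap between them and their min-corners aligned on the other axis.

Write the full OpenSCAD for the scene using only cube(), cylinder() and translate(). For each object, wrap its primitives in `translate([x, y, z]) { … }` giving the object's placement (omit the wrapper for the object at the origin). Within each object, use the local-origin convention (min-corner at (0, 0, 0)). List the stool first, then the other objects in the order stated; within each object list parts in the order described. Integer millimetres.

translate([0, 0, 369]) cube([289, 298, 25]);
cube([46, 46, 369]);
translate([243, 0, 0]) cube([46, 46, 369]);
translate([0, 252, 0]) cube([46, 46, 369]);
translate([243, 252, 0]) cube([46, 46, 369]);
translate([609, 0, 0]) {
  cube([5260, 106, 2330]);
  translate([0, 5074, 0]) cube([5260, 106, 2330]);
  translate([0, 106, 0]) cube([106, 4968, 2330]);
  translate([5154, 106, 0]) cube([106, 4968, 2330]);
}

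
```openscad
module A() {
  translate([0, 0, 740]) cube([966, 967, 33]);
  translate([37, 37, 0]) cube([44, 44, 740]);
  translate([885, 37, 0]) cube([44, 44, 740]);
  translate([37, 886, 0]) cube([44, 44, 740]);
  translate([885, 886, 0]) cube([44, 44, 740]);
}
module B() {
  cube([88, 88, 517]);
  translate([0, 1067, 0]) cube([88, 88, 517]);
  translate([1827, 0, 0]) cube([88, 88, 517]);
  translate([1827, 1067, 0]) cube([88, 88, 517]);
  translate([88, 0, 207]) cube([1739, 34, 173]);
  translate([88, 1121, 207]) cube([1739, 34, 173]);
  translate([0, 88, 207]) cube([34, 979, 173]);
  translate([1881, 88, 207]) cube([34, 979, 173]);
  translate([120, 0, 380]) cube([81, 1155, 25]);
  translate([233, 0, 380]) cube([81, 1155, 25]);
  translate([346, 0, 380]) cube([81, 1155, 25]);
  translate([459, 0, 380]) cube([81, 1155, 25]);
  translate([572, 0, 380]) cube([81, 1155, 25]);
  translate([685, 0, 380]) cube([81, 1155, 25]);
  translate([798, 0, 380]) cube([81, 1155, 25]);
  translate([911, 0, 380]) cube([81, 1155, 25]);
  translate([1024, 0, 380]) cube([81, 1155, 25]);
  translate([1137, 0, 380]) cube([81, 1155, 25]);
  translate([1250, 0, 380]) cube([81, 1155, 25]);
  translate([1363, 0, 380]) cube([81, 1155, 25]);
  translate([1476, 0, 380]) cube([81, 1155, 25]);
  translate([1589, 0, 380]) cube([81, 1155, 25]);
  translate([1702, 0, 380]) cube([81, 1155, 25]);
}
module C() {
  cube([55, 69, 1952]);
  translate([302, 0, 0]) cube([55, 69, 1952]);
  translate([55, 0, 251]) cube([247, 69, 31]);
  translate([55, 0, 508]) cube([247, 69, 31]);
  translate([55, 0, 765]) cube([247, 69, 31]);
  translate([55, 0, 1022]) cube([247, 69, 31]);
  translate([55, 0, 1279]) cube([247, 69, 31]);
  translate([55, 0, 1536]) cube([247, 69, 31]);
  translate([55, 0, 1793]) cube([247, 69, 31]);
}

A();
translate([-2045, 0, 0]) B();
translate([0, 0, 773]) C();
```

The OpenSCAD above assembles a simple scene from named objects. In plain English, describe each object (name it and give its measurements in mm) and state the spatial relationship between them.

A is a table with a 966×967 mm rectangular top, 33 mm thick, top surface at z = 773 mm, supported by four 44×44 mm square legs, each inset 37 mm from the nearest pair of top edges, running from the floor.

B is a bed frame 1915 mm long (x) by 1155 mm wide (y). Four 88×88 mm corner posts, 517 mm tall, at the corners of the footprint. Four rails of 34 mm thickness and 173 mm height run between adjacent posts with their undersides at z = 207 mm, their outer faces flush with the outside of the frame (the two x-running rails run between the posts' inner faces; the two y-running rails run between the posts' inner faces). 15 slats, each 81 mm wide (x) and 25 mm thick, lie across the top of the two x-running rails, running the full 1155 mm width of the frame in y; the slats are evenly spaced along x between the inner faces of the end posts with equal gaps (rounded down to the nearest mm) at the −x end and between each pair — any rounding remainder accumulates at the +x end.

C is a wooden ladder with two side rails of 55×69 mm section and 1952 mm height, set 357 mm apart overall. Between them run 7 rectangular rungs (69 mm deep, 31 mm thick), front faces flush with the rails' −y face. The bottom of the first rung is 251 mm above the floor and each subsequent rung is 257 mm higher than the one below.

The bed frame is on the floor beside the table on its −x side. The ladder is on top of the table.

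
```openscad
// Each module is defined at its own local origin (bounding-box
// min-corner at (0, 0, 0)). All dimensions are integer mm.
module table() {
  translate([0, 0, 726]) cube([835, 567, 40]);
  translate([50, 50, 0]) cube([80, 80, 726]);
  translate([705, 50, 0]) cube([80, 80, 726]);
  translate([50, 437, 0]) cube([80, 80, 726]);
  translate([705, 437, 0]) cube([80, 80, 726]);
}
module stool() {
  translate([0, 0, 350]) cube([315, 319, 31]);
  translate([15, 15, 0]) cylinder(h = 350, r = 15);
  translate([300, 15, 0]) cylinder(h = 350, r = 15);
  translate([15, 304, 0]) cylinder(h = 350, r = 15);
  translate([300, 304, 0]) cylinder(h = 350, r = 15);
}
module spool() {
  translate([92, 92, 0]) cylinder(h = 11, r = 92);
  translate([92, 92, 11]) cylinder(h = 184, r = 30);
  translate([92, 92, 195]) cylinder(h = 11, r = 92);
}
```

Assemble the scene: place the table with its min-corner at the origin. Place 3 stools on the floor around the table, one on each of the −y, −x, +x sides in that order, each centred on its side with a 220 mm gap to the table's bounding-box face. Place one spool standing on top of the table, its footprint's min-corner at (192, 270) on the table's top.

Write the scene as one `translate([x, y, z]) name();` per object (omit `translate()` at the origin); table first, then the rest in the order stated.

table();
translate([260, -539, 0]) stool();
translate([-535, 124, 0]) stool();
translate([1055, 124, 0]) stool();
translate([192, 270, 766]) spool();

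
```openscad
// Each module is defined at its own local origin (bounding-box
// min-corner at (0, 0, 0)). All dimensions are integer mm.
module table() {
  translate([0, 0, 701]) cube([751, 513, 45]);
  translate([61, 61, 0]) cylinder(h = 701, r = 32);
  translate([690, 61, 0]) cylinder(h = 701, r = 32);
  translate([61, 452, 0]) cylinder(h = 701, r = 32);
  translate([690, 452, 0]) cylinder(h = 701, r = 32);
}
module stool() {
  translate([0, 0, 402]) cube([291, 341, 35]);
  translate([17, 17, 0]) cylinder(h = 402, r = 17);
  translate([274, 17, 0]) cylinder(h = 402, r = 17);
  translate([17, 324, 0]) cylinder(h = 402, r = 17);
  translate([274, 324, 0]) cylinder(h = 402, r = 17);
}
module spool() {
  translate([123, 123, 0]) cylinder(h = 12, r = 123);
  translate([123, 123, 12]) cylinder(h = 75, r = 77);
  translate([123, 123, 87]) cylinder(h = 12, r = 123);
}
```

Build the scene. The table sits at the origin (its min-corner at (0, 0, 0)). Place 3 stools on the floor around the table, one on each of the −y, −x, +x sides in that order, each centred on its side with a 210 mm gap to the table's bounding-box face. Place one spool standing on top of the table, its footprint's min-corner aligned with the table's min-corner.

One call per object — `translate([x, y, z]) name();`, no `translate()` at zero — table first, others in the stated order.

table();
translate([230, -551, 0]) stool();
translate([-501, 86, 0]) stool();
translate([961, 86, 0]) stool();
translate([0, 0, 746]) spool();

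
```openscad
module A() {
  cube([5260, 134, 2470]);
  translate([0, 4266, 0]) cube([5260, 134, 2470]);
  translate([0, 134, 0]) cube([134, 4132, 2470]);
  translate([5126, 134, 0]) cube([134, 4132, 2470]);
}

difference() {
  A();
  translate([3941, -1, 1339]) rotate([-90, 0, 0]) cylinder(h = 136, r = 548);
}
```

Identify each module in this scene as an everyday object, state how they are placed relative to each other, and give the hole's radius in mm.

A is a house frame. The house frame has a circular hole through its front wall. The hole's radius is 548 mm.

The subtracted cylinder has r = 548 mm.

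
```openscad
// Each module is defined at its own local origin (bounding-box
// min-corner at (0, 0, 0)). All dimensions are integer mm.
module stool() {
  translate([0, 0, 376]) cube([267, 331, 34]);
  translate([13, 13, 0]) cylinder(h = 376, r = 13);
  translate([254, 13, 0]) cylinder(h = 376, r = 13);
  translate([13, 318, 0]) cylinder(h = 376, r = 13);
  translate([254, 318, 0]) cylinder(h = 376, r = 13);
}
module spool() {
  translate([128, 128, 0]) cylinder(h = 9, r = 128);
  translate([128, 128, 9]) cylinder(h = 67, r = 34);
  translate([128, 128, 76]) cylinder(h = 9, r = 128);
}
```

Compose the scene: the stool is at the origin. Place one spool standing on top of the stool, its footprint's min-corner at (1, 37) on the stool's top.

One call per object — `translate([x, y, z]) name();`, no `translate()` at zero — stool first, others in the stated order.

stool();
translate([1, 37, 410]) spool();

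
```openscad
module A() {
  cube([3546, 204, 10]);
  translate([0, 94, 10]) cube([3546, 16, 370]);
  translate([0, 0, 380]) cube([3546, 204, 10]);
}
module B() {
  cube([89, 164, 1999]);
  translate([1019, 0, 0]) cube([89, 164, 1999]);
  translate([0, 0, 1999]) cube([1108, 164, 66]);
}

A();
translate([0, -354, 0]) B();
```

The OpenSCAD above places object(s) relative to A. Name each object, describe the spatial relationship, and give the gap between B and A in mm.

The door frame's nearest face is 190 mm from the I-beam's −y face.

A is an I-beam. B is a door frame. The door frame is on the floor beside the I-beam on its −y side. The gap between the door frame and the I-beam is 190 mm.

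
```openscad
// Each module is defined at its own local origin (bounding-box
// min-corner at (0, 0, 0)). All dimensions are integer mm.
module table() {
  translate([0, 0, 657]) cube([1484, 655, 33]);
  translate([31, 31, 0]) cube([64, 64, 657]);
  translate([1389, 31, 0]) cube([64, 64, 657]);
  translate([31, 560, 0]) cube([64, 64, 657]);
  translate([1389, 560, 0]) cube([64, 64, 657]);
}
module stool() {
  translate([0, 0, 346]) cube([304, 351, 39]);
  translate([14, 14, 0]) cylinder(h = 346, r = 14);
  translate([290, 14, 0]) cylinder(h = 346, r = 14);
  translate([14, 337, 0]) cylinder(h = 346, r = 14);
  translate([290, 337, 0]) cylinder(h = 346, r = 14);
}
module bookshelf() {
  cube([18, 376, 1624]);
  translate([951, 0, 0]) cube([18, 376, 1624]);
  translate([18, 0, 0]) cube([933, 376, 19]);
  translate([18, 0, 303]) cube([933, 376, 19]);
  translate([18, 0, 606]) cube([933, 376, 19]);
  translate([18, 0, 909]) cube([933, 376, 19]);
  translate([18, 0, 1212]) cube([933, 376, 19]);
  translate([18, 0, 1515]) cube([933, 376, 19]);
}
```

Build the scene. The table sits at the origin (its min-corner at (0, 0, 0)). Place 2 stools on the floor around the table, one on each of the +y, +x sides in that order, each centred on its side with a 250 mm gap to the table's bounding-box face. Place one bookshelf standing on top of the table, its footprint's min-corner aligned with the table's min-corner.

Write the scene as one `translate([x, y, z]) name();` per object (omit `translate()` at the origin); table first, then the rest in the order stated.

table();
translate([590, 905, 0]) stool();
translate([1734, 152, 0]) stool();
translate([0, 0, 690]) bookshelf();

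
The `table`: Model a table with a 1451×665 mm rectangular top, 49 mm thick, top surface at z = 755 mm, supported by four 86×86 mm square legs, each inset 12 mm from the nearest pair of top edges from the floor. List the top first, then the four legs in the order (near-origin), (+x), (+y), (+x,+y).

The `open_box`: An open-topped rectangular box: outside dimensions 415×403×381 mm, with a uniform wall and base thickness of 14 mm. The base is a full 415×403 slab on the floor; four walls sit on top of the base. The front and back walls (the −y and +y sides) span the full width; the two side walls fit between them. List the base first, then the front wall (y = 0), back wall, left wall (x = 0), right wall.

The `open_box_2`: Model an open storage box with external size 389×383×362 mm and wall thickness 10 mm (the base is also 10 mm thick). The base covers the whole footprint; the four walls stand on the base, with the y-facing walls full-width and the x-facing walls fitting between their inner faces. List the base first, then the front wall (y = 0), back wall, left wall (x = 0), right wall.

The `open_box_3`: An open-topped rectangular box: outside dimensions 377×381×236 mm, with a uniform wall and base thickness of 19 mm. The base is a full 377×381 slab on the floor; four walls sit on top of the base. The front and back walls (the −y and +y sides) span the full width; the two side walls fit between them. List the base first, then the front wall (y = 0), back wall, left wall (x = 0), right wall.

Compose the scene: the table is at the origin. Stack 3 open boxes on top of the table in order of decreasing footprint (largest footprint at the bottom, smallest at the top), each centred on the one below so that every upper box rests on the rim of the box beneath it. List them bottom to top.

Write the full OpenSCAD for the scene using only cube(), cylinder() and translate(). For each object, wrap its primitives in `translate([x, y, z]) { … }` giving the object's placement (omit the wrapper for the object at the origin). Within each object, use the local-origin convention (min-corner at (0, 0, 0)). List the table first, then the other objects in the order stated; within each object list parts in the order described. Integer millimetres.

translate([0, 0, 706]) cube([1451, 665, 49]);
translate([12, 12, 0]) cube([86, 86, 706]);
translate([1353, 12, 0]) cube([86, 86, 706]);
translate([12, 567, 0]) cube([86, 86, 706]);
translate([1353, 567, 0]) cube([86, 86, 706]);
translate([518, 131, 755]) {
  cube([415, 403, 14]);
  translate([0, 0, 14]) cube([415, 14, 367]);
  translate([0, 389, 14]) cube([415, 14, 367]);
  translate([0, 14, 14]) cube([14, 375, 367]);
  translate([401, 14, 14]) cube([14, 375, 367]);
}
translate([531, 141, 1136]) {
  cube([389, 383, 10]);
  translate([0, 0, 10]) cube([389, 10, 352]);
  translate([0, 373, 10]) cube([389, 10, 352]);
  translate([0, 10, 10]) cube([10, 363, 352]);
  translate([379, 10, 10]) cube([10, 363, 352]);
}
translate([537, 142, 1498]) {
  cube([377, 381, 19]);
  translate([0, 0, 19]) cube([377, 19, 217]);
  translate([0, 362, 19]) cube([377, 19, 217]);
  translate([0, 19, 19]) cube([19, 343, 217]);
  translate([358, 19, 19]) cube([19, 343, 217]);
}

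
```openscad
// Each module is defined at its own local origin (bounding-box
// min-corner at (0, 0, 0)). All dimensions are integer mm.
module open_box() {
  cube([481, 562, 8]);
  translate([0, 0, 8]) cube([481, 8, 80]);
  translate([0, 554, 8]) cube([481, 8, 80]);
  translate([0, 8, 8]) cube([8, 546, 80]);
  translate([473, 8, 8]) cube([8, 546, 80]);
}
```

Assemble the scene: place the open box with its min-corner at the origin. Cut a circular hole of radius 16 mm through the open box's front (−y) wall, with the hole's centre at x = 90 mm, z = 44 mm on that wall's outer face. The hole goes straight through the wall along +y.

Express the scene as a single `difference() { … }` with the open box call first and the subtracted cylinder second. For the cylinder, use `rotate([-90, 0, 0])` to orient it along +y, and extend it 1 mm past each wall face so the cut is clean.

difference() {
  open_box();
  translate([90, -1, 44]) rotate([-90, 0, 0]) cylinder(h = 10, r = 16);
}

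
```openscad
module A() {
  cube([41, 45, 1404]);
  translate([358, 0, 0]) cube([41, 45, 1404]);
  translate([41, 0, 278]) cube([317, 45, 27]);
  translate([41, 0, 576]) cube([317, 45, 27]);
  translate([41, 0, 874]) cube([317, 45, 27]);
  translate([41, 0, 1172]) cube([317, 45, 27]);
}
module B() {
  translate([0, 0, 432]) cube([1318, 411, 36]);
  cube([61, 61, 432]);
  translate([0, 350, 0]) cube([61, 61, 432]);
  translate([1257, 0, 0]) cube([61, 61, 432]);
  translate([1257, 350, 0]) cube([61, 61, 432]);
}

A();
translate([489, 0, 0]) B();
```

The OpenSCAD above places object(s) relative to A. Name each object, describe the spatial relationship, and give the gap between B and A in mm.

A is a ladder. B is a bench. The bench is on the floor beside the ladder on its +x side. The gap between the bench and the ladder is 90 mm.

The bench's nearest face is 90 mm from the ladder's +x face.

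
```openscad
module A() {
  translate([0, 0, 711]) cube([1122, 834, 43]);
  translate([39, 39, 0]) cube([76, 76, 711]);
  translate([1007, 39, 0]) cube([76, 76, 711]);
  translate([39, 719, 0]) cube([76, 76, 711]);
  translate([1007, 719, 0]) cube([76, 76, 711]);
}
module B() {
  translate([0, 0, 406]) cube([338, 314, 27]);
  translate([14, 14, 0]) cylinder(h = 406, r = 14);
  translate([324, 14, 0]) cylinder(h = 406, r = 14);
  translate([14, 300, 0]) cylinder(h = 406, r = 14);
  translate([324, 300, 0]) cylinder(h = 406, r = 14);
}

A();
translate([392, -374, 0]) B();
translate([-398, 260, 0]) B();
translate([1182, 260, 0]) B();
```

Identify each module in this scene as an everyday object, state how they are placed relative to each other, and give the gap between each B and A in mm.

A is a table. B is a stool. Three stools sit around the table at the −y, −x, +x sides. The gap between each stool and the table is 60 mm.

Each stool's nearest face is 60 mm from the table's bounding box.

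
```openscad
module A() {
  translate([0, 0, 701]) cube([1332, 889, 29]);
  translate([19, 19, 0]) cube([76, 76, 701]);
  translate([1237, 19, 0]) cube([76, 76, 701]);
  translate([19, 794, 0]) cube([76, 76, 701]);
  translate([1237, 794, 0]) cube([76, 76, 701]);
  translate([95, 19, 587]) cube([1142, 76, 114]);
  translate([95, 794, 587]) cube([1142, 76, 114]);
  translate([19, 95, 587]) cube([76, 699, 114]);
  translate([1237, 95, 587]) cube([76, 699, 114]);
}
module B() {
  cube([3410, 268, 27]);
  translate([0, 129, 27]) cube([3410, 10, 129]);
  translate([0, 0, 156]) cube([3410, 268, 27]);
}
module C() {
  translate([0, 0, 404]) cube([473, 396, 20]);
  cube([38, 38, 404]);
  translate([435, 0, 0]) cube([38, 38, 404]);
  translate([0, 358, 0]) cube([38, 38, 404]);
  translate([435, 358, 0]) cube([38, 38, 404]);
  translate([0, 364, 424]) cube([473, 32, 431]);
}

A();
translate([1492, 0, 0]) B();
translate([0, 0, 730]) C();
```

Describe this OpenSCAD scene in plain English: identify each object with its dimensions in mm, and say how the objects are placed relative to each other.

A is a table: top 1332 mm (x) × 889 mm (y), 29 mm thick, upper face at z = 730 mm, on four 76×76 mm square legs, each inset 19 mm from the nearest pair of top edges, running from z = 0 to the bottom of the top. Four apron rails, 76 mm thick and 114 mm tall, run between adjacent legs with their top edges flush with the underside of the top and their outer faces flush with the legs' outer faces.

B is an I-beam lying along x, 3410 mm long. Overall section height 183 mm. Two flanges 268 mm wide (y) and 27 mm thick, one on the floor and one at the top; a web 10 mm thick runs between them, centred on the flange width.

C is a chair. The seat is a 473×396×20 mm slab with its top at z = 424 mm, on four 38×38 mm corner legs (flush with the seat edges, standing on z = 0). A flat backrest 32 mm thick, 431 mm tall, spans the full seat width and rises from the seat top along its +y edge, rear face flush with the rear of the seat.

The I-beam is on the floor beside the table on its +x side. The chair is on top of the table.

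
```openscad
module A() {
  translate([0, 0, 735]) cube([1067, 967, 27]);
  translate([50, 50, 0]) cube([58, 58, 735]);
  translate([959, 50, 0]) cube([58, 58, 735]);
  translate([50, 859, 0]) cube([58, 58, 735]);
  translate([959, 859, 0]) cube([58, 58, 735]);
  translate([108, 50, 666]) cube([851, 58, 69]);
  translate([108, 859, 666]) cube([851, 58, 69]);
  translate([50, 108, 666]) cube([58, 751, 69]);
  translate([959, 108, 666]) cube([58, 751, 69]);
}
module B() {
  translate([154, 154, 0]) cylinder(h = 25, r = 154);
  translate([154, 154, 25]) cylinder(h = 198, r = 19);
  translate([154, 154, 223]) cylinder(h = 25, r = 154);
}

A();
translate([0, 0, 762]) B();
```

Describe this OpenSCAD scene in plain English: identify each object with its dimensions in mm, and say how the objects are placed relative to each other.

A is a table with a 1067×967 mm rectangular top, 27 mm thick, top surface at z = 762 mm, supported by four 58×58 mm square legs, each inset 50 mm from the nearest pair of top edges, running from the floor. Four apron rails, 58 mm thick and 69 mm tall, run between adjacent legs with their top edges flush with the underside of the top and their outer faces flush with the legs' outer faces.

B is a spool: two coaxial disc flanges of radius 154 mm and thickness 25 mm, joined by a core cylinder of radius 19 mm and height 198 mm. The lower flange rests on z = 0 and the three cylinders share a vertical axis.

The spool is on top of the table.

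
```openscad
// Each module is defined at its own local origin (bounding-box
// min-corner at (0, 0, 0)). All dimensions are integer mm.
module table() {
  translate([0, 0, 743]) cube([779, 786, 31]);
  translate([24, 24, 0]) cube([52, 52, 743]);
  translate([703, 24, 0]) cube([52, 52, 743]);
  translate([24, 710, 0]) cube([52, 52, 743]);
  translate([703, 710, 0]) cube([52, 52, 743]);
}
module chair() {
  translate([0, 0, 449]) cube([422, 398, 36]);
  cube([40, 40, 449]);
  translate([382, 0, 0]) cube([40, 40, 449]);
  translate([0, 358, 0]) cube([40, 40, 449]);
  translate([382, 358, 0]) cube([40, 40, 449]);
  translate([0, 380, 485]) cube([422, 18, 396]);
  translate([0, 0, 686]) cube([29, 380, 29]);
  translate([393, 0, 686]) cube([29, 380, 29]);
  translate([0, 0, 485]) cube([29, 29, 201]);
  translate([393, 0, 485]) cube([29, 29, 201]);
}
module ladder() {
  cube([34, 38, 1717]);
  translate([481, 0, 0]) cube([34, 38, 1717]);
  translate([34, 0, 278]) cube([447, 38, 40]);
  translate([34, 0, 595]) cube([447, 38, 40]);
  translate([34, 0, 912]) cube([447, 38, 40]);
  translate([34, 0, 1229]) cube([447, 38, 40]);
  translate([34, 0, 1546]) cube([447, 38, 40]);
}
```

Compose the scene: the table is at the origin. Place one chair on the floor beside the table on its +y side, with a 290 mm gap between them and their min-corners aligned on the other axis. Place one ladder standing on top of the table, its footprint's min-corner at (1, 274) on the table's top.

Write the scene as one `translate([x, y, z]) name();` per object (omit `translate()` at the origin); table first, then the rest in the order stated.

table();
translate([0, 1076, 0]) chair();
translate([1, 274, 774]) ladder();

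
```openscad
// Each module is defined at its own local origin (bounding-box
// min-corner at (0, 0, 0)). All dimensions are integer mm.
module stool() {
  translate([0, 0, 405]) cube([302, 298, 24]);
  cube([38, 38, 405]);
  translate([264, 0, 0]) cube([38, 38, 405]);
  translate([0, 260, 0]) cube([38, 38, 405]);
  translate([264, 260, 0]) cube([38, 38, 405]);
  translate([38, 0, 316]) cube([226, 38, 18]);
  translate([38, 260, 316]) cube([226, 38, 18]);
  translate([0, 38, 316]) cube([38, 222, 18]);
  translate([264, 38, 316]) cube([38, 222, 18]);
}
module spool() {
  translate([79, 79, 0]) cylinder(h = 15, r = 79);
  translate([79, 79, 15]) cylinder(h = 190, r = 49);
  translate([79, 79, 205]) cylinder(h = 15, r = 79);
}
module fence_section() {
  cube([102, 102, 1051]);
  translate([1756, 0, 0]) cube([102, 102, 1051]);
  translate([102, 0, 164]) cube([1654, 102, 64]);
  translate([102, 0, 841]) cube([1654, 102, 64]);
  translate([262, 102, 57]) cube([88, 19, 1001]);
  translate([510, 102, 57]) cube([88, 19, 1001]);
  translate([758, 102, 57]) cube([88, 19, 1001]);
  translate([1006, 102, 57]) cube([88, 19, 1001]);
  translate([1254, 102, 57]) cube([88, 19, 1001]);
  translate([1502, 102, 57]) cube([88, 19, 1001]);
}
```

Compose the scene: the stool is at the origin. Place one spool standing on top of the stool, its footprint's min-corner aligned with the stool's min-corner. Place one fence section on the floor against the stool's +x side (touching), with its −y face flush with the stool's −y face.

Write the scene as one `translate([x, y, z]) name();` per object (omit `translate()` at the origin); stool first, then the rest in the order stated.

stool();
translate([0, 0, 429]) spool();
translate([302, 0, 0]) fence_section();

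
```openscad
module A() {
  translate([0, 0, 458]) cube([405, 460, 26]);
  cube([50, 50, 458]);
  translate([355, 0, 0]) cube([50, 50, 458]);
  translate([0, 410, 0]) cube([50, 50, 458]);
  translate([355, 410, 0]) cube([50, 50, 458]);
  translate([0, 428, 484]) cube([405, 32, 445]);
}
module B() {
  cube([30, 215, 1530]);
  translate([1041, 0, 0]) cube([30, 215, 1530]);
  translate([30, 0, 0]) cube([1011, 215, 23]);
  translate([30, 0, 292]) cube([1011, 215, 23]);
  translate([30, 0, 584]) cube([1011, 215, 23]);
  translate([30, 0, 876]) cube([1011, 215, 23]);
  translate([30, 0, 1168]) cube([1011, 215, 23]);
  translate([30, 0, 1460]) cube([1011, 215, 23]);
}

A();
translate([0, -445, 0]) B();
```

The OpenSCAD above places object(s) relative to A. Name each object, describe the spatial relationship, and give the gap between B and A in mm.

A is a chair. B is a bookshelf. The bookshelf is on the floor beside the chair on its −y side. The gap between the bookshelf and the chair is 230 mm.

The bookshelf's nearest face is 230 mm from the chair's −y face.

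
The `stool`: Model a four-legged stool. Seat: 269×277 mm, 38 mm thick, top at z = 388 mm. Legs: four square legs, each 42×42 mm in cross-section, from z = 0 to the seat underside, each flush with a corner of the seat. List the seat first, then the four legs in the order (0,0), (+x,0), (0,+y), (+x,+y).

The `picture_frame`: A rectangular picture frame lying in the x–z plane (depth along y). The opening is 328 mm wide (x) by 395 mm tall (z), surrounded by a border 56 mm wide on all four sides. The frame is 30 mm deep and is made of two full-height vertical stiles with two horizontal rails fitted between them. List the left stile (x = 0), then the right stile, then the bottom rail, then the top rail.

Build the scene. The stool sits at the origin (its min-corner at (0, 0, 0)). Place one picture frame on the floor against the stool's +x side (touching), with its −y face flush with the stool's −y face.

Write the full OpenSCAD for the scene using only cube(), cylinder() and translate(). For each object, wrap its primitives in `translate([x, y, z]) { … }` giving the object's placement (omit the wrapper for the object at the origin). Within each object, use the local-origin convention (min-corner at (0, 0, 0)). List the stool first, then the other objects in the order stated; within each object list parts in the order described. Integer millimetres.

translate([0, 0, 350]) cube([269, 277, 38]);
cube([42, 42, 350]);
translate([227, 0, 0]) cube([42, 42, 350]);
translate([0, 235, 0]) cube([42, 42, 350]);
translate([227, 235, 0]) cube([42, 42, 350]);
translate([269, 0, 0]) {
  cube([56, 30, 507]);
  translate([384, 0, 0]) cube([56, 30, 507]);
  translate([56, 0, 0]) cube([328, 30, 56]);
  translate([56, 0, 451]) cube([328, 30, 56]);
}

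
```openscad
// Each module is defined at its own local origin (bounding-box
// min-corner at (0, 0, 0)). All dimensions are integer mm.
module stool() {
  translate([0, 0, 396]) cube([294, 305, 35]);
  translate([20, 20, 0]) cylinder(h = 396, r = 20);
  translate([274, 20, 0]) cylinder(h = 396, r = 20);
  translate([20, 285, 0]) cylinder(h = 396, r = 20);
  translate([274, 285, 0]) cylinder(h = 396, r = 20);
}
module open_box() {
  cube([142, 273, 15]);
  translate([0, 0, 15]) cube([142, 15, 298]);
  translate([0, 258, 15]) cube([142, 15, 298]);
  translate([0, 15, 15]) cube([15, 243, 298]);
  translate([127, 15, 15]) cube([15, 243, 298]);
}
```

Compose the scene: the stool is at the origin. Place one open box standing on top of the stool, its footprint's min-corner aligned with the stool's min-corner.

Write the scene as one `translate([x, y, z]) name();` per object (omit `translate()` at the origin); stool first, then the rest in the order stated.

stool();
translate([0, 0, 431]) open_box();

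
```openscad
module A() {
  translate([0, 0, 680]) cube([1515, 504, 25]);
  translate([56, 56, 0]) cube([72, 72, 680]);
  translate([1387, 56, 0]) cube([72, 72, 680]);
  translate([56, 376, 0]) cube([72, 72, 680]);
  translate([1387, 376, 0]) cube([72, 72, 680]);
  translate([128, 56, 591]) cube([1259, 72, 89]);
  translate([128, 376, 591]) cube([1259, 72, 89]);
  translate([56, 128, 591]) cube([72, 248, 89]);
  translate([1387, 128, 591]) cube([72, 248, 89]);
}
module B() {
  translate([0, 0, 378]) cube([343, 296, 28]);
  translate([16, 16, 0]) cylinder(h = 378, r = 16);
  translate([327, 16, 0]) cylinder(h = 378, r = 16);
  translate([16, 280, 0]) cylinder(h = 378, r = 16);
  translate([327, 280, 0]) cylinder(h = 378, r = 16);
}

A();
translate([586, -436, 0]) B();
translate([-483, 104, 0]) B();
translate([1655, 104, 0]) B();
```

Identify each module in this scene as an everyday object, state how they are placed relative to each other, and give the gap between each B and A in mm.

A is a table. B is a stool. Three stools sit around the table at the −y, −x, +x sides. The gap between each stool and the table is 140 mm.

Each stool's nearest face is 140 mm from the table's bounding box.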